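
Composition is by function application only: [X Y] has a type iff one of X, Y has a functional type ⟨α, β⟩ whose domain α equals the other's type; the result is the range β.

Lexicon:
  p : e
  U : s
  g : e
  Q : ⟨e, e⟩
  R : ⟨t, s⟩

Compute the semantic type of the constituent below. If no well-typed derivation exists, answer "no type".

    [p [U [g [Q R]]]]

no type

[Q R]: ⟨e, e⟩ with ⟨t, s⟩ — neither is a function whose domain matches the other; composition fails here.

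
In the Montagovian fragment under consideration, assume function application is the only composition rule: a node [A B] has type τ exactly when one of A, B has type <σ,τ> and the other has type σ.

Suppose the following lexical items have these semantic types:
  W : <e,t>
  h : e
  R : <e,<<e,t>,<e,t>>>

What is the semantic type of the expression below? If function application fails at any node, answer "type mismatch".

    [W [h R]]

[h R]: functor R : <e,<<e,t>,<e,t>>>, argument h : e; result <<e,t>,<e,t>>.
[W [h R]]: functor [h R] : <<e,t>,<e,t>>, argument W : <e,t>; result <e,t>.

<e,t>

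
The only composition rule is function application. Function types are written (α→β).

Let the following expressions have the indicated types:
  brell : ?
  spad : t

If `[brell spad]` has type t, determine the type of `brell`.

(t→t)

[brell spad] is required to be t. spad : t cannot yield t as functor, so brell : (t→t).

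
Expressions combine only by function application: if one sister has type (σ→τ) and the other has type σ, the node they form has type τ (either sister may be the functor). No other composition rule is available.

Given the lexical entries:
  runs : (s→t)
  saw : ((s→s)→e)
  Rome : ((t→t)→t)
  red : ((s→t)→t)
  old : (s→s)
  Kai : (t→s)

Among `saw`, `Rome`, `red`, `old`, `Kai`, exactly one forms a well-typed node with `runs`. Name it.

saw : ((s→s)→e) — no; runs wants s, and saw wants (s→s).
Rome : ((t→t)→t) — no; runs wants s, and Rome wants (t→t).
red — combines: red : ((s→t)→t) takes runs : (s→t) as argument, giving t.
old : (s→s) — no; runs wants s, and old wants s.
Kai : (t→s) — no; runs wants s, and Kai wants t.

red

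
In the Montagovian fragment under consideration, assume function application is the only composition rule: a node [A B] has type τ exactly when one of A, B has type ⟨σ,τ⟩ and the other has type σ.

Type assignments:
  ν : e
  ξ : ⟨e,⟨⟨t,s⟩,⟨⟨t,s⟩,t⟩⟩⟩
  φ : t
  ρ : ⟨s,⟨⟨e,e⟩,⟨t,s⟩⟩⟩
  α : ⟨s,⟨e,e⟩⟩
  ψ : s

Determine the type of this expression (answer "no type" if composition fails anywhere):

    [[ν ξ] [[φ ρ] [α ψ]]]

[ν ξ]: ⟨e,⟨⟨t,s⟩,⟨⟨t,s⟩,t⟩⟩⟩ applied to e yields ⟨⟨t,s⟩,⟨⟨t,s⟩,t⟩⟩.
At [φ ρ]: neither t nor ⟨s,⟨⟨e,e⟩,⟨t,s⟩⟩⟩ can take the other as argument; the node is ill-typed.

no type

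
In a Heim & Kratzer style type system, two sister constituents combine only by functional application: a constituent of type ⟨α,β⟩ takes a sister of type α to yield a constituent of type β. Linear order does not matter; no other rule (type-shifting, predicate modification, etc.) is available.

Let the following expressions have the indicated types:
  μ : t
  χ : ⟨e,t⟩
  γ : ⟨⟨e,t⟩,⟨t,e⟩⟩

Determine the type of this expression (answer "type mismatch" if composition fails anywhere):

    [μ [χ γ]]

[χ γ]: ⟨⟨e,t⟩,⟨t,e⟩⟩ applied to ⟨e,t⟩ yields ⟨t,e⟩.
[μ [χ γ]]: ⟨t,e⟩ applied to t yields e.

e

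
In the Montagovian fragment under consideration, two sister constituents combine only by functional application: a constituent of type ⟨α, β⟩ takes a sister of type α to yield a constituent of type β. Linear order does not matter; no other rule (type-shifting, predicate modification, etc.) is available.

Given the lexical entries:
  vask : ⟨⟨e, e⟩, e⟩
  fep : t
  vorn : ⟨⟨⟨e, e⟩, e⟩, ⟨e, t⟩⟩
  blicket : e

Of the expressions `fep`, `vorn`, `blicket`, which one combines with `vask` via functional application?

vorn

fep : t — vask needs ⟨e, e⟩; fep needs nothing (atomic); neither fits.
vorn — combines: vorn : ⟨⟨⟨e, e⟩, e⟩, ⟨e, t⟩⟩ takes vask : ⟨⟨e, e⟩, e⟩ as argument, giving ⟨e, t⟩.
blicket : e — vask needs ⟨e, e⟩; blicket needs nothing (atomic); neither fits.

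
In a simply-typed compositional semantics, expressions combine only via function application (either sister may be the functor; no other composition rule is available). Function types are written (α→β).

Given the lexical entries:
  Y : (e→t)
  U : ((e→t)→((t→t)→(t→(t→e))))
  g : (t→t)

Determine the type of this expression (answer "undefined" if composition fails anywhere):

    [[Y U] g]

(t→(t→e))

[Y U] — U of type ((e→t)→((t→t)→(t→(t→e)))) combines with Y of type (e→t): type ((t→t)→(t→(t→e))).
[[Y U] g] — [Y U] of type ((t→t)→(t→(t→e))) combines with g of type (t→t): type (t→(t→e)).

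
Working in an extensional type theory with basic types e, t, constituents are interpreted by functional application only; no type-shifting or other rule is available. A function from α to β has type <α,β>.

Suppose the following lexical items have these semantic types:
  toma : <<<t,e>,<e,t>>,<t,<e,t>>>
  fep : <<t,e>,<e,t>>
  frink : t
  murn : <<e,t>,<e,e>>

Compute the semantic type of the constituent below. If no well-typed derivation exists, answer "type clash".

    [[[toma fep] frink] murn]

<e,e>

[toma fep]: toma is <<<t,e>,<e,t>>,<t,<e,t>>>, fep is <<t,e>,<e,t>>; result <t,<e,t>>.
[[toma fep] frink]: [toma fep] is <t,<e,t>>, frink is t; result <e,t>.
[[[toma fep] frink] murn]: murn is <<e,t>,<e,e>>, [[toma fep] frink] is <e,t>; result <e,e>.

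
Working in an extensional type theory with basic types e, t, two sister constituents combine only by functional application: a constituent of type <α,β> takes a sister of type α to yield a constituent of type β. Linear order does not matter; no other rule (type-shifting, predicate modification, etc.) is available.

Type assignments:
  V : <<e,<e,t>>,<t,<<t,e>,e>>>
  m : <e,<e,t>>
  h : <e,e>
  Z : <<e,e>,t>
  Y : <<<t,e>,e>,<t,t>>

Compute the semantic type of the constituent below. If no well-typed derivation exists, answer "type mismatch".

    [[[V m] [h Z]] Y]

<t,t>

At [V m], V : <<e,<e,t>>,<t,<<t,e>,e>>> takes m : <e,<e,t>>, giving <t,<<t,e>,e>>.
At [h Z], Z : <<e,e>,t> takes h : <e,e>, giving t.
At [[V m] [h Z]], [V m] : <t,<<t,e>,e>> takes [h Z] : t, giving <<t,e>,e>.
At [[[V m] [h Z]] Y], Y : <<<t,e>,e>,<t,t>> takes [[V m] [h Z]] : <<t,e>,e>, giving <t,t>.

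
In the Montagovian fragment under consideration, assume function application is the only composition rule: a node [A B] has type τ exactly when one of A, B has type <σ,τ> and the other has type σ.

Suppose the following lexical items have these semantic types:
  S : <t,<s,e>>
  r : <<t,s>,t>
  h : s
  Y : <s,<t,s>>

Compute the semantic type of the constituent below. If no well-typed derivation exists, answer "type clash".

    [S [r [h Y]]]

<s,e>

[h Y]: <s,<t,s>> applied to s yields <t,s>.
[r [h Y]]: <<t,s>,t> applied to <t,s> yields t.
[S [r [h Y]]]: <t,<s,e>> applied to t yields <s,e>.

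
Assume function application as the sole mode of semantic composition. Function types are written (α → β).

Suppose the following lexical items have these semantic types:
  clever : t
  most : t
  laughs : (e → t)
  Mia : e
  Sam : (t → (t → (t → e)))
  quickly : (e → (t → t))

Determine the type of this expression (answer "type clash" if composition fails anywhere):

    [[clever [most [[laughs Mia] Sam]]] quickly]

[laughs Mia]: (e → t) applied to e yields t.
[[laughs Mia] Sam]: (t → (t → (t → e))) applied to t yields (t → (t → e)).
[most [[laughs Mia] Sam]]: (t → (t → e)) applied to t yields (t → e).
[clever [most [[laughs Mia] Sam]]]: (t → e) applied to t yields e.
[[clever [most [[laughs Mia] Sam]]] quickly]: (e → (t → t)) applied to e yields (t → t).

(t → t)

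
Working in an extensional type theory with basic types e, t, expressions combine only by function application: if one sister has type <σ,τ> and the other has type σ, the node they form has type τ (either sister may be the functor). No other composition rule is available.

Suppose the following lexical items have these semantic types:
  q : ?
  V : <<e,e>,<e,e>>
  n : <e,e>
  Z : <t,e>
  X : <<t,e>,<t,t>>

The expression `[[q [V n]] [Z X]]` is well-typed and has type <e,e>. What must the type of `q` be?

For [[q [V n]] [Z X]] to have type <e,e> with [Z X] of type <t,t>, [q [V n]] must be the function: [q [V n]] : <<t,t>,<e,e>>.
For [q [V n]] to have type <<t,t>,<e,e>> with [V n] of type <e,e>, q must be the function: q : <<e,e>,<<t,t>,<e,e>>>.

<<e,e>,<<t,t>,<e,e>>>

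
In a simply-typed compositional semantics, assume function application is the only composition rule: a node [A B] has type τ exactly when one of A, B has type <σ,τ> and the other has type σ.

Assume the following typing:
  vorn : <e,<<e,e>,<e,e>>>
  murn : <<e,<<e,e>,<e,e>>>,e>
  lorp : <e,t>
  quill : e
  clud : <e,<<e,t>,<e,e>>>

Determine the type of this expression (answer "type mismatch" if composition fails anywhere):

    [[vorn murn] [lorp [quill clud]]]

[vorn murn]: murn is <<e,<<e,e>,<e,e>>>,e>, vorn is <e,<<e,e>,<e,e>>>; result e.
[quill clud]: clud is <e,<<e,t>,<e,e>>>, quill is e; result <<e,t>,<e,e>>.
[lorp [quill clud]]: [quill clud] is <<e,t>,<e,e>>, lorp is <e,t>; result <e,e>.
[[vorn murn] [lorp [quill clud]]]: [lorp [quill clud]] is <e,e>, [vorn murn] is e; result e.

e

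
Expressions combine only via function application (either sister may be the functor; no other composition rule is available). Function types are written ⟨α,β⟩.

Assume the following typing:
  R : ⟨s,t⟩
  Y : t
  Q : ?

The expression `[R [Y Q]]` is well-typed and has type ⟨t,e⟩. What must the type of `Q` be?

⟨t,⟨⟨s,t⟩,⟨t,e⟩⟩⟩

[R [Y Q]] must have type ⟨t,e⟩. The sister R has type ⟨s,t⟩; that is not a function onto ⟨t,e⟩, so [Y Q] must be the functor, of type ⟨⟨s,t⟩,⟨t,e⟩⟩.
[Y Q] must have type ⟨⟨s,t⟩,⟨t,e⟩⟩. The sister Y has type t; that is not a function onto ⟨⟨s,t⟩,⟨t,e⟩⟩, so Q must be the functor, of type ⟨t,⟨⟨s,t⟩,⟨t,e⟩⟩⟩.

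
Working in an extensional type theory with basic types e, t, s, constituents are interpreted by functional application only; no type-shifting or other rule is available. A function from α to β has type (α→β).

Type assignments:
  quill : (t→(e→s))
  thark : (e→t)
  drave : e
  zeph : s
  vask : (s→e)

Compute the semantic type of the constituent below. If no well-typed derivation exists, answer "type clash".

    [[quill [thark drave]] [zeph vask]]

[thark drave]: thark is (e→t), drave is e; result t.
[quill [thark drave]]: quill is (t→(e→s)), [thark drave] is t; result (e→s).
[zeph vask]: vask is (s→e), zeph is s; result e.
[[quill [thark drave]] [zeph vask]]: [quill [thark drave]] is (e→s), [zeph vask] is e; result s.

s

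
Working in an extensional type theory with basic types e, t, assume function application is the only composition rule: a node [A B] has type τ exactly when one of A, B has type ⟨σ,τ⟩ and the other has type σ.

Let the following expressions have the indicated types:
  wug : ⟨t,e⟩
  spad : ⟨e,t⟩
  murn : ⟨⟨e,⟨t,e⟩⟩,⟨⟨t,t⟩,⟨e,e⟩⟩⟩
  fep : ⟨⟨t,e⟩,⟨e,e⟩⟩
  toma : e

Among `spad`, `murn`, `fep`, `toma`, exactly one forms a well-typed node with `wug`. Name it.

fep

spad : ⟨e,t⟩ — wug needs t; spad needs e; neither fits.
murn : ⟨⟨e,⟨t,e⟩⟩,⟨⟨t,t⟩,⟨e,e⟩⟩⟩ — wug needs t; murn needs ⟨e,⟨t,e⟩⟩; neither fits.
fep — combines: fep : ⟨⟨t,e⟩,⟨e,e⟩⟩ takes wug : ⟨t,e⟩ as argument, giving ⟨e,e⟩.
toma : e — wug needs t; toma needs nothing (atomic); neither fits.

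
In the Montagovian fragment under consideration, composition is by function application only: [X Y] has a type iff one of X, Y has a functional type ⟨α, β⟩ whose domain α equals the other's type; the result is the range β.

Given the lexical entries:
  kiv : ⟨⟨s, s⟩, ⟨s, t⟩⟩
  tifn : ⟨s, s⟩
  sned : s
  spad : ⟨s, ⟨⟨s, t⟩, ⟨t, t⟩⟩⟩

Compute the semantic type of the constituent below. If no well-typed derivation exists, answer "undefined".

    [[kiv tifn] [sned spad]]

⟨t, t⟩

[kiv tifn]: ⟨⟨s, s⟩, ⟨s, t⟩⟩ applied to ⟨s, s⟩ yields ⟨s, t⟩.
[sned spad]: ⟨s, ⟨⟨s, t⟩, ⟨t, t⟩⟩⟩ applied to s yields ⟨⟨s, t⟩, ⟨t, t⟩⟩.
[[kiv tifn] [sned spad]]: ⟨⟨s, t⟩, ⟨t, t⟩⟩ applied to ⟨s, t⟩ yields ⟨t, t⟩.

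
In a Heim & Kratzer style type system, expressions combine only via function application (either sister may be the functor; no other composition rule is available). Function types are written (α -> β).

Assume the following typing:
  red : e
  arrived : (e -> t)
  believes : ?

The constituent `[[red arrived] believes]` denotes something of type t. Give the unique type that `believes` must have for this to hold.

(t -> t)

For [[red arrived] believes] to have type t with [red arrived] of type t, believes must be the function: believes : (t -> t).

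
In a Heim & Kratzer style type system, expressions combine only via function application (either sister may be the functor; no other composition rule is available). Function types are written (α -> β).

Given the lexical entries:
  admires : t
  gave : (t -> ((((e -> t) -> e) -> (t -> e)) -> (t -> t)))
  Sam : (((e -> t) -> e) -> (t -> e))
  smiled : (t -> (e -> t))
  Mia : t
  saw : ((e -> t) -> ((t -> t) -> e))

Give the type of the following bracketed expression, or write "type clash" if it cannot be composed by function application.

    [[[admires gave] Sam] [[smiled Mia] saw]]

[admires gave]: functor gave : (t -> ((((e -> t) -> e) -> (t -> e)) -> (t -> t))), argument admires : t; result ((((e -> t) -> e) -> (t -> e)) -> (t -> t)).
[[admires gave] Sam]: functor [admires gave] : ((((e -> t) -> e) -> (t -> e)) -> (t -> t)), argument Sam : (((e -> t) -> e) -> (t -> e)); result (t -> t).
[smiled Mia]: functor smiled : (t -> (e -> t)), argument Mia : t; result (e -> t).
[[smiled Mia] saw]: functor saw : ((e -> t) -> ((t -> t) -> e)), argument [smiled Mia] : (e -> t); result ((t -> t) -> e).
[[[admires gave] Sam] [[smiled Mia] saw]]: functor [[smiled Mia] saw] : ((t -> t) -> e), argument [[admires gave] Sam] : (t -> t); result e.

e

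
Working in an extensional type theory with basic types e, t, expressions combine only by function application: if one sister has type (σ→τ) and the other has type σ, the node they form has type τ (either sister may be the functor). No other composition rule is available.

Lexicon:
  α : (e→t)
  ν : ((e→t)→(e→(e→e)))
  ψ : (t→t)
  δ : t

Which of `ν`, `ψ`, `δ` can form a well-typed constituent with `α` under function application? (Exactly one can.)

ν

ν — combines: ν : ((e→t)→(e→(e→e))) takes α : (e→t) as argument, giving (e→(e→e)).
ψ : (t→t) — α needs e; ψ needs t; neither fits.
δ : t — α needs e; δ needs nothing (atomic); neither fits.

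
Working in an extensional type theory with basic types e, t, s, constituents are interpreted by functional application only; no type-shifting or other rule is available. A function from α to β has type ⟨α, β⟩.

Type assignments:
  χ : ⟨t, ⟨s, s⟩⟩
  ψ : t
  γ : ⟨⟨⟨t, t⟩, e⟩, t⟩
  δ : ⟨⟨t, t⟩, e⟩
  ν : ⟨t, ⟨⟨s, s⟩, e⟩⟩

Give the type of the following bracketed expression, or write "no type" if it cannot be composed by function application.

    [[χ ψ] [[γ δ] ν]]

[χ ψ]: χ is ⟨t, ⟨s, s⟩⟩, ψ is t; result ⟨s, s⟩.
[γ δ]: γ is ⟨⟨⟨t, t⟩, e⟩, t⟩, δ is ⟨⟨t, t⟩, e⟩; result t.
[[γ δ] ν]: ν is ⟨t, ⟨⟨s, s⟩, e⟩⟩, [γ δ] is t; result ⟨⟨s, s⟩, e⟩.
[[χ ψ] [[γ δ] ν]]: [[γ δ] ν] is ⟨⟨s, s⟩, e⟩, [χ ψ] is ⟨s, s⟩; result e.

e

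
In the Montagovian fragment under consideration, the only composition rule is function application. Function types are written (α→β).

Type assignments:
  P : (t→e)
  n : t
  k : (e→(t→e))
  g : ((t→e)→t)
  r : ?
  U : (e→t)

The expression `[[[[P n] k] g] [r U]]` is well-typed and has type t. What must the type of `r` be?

[[[[P n] k] g] [r U]] must have type t. The sister [[[P n] k] g] has type t; that is not a function onto t, so [r U] must be the functor, of type (t→t).
[r U] must have type (t→t). The sister U has type (e→t); that is not a function onto (t→t), so r must be the functor, of type ((e→t)→(t→t)).

((e→t)→(t→t))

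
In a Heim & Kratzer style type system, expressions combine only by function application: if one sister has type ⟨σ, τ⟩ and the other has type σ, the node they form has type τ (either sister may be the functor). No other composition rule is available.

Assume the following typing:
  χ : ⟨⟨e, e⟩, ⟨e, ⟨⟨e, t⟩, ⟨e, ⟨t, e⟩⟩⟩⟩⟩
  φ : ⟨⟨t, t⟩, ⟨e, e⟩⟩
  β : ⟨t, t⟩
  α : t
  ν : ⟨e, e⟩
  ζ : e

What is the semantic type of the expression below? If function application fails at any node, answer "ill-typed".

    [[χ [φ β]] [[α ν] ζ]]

ill-typed

[φ β]: ⟨⟨t, t⟩, ⟨e, e⟩⟩ applied to ⟨t, t⟩ yields ⟨e, e⟩.
[χ [φ β]]: ⟨⟨e, e⟩, ⟨e, ⟨⟨e, t⟩, ⟨e, ⟨t, e⟩⟩⟩⟩⟩ applied to ⟨e, e⟩ yields ⟨e, ⟨⟨e, t⟩, ⟨e, ⟨t, e⟩⟩⟩⟩.
At [α ν]: neither t nor ⟨e, e⟩ can take the other as argument; the node is ill-typed.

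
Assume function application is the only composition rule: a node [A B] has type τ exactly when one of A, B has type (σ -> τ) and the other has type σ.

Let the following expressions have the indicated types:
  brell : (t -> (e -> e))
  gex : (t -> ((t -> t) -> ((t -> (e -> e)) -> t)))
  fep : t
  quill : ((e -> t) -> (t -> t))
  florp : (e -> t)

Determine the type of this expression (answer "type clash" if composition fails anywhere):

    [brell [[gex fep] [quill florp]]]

[gex fep] — gex of type (t -> ((t -> t) -> ((t -> (e -> e)) -> t))) combines with fep of type t: type ((t -> t) -> ((t -> (e -> e)) -> t)).
[quill florp] — quill of type ((e -> t) -> (t -> t)) combines with florp of type (e -> t): type (t -> t).
[[gex fep] [quill florp]] — [gex fep] of type ((t -> t) -> ((t -> (e -> e)) -> t)) combines with [quill florp] of type (t -> t): type ((t -> (e -> e)) -> t).
[brell [[gex fep] [quill florp]]] — [[gex fep] [quill florp]] of type ((t -> (e -> e)) -> t) combines with brell of type (t -> (e -> e)): type t.

t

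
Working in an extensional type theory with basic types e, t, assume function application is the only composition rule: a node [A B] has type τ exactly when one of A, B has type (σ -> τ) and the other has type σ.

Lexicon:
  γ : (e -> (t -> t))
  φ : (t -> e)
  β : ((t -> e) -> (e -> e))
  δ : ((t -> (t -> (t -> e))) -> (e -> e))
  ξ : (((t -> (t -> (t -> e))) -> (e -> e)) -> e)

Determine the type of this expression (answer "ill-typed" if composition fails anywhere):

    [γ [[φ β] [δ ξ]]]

[φ β]: functor β : ((t -> e) -> (e -> e)), argument φ : (t -> e); result (e -> e).
[δ ξ]: functor ξ : (((t -> (t -> (t -> e))) -> (e -> e)) -> e), argument δ : ((t -> (t -> (t -> e))) -> (e -> e)); result e.
[[φ β] [δ ξ]]: functor [φ β] : (e -> e), argument [δ ξ] : e; result e.
[γ [[φ β] [δ ξ]]]: functor γ : (e -> (t -> t)), argument [[φ β] [δ ξ]] : e; result (t -> t).

(t -> t)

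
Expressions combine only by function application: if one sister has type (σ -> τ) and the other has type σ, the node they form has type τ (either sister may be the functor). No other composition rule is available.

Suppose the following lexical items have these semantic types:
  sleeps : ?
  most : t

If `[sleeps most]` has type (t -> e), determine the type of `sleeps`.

For [sleeps most] to have type (t -> e) with most of type t, sleeps must be the function: sleeps : (t -> (t -> e)).

(t -> (t -> e))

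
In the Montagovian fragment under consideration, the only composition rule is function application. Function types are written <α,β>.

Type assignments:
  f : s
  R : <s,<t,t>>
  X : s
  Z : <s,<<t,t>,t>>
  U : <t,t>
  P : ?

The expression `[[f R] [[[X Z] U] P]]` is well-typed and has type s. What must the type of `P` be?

<t,<<t,t>,s>>

[[f R] [[[X Z] U] P]] is required to be s. [f R] : <t,t> cannot yield s as functor, so [[[X Z] U] P] : <<t,t>,s>.
[[[X Z] U] P] is required to be <<t,t>,s>. [[X Z] U] : t cannot yield <<t,t>,s> as functor, so P : <t,<<t,t>,s>>.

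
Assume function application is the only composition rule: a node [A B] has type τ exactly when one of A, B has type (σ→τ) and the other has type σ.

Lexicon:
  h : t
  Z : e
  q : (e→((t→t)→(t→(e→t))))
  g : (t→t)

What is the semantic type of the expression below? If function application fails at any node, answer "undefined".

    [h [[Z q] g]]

(e→t)

[Z q]: q is (e→((t→t)→(t→(e→t)))), Z is e; result ((t→t)→(t→(e→t))).
[[Z q] g]: [Z q] is ((t→t)→(t→(e→t))), g is (t→t); result (t→(e→t)).
[h [[Z q] g]]: [[Z q] g] is (t→(e→t)), h is t; result (e→t).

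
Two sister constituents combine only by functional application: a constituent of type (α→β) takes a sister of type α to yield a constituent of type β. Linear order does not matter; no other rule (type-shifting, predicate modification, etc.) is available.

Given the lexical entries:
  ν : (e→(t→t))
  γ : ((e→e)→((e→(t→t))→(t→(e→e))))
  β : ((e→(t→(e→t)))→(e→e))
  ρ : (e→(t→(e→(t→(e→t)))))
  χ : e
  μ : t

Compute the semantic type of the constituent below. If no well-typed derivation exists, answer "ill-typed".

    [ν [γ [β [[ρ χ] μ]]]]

At [ρ χ], ρ : (e→(t→(e→(t→(e→t))))) takes χ : e, giving (t→(e→(t→(e→t)))).
At [[ρ χ] μ], [ρ χ] : (t→(e→(t→(e→t)))) takes μ : t, giving (e→(t→(e→t))).
At [β [[ρ χ] μ]], β : ((e→(t→(e→t)))→(e→e)) takes [[ρ χ] μ] : (e→(t→(e→t))), giving (e→e).
At [γ [β [[ρ χ] μ]]], γ : ((e→e)→((e→(t→t))→(t→(e→e)))) takes [β [[ρ χ] μ]] : (e→e), giving ((e→(t→t))→(t→(e→e))).
At [ν [γ [β [[ρ χ] μ]]]], [γ [β [[ρ χ] μ]]] : ((e→(t→t))→(t→(e→e))) takes ν : (e→(t→t)), giving (t→(e→e)).

(t→(e→e))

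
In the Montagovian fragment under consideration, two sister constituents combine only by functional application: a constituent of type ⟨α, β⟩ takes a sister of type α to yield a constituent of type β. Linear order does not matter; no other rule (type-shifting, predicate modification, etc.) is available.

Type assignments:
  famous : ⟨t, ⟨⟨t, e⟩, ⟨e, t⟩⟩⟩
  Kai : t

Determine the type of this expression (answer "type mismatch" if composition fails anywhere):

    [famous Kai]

[famous Kai]: functor famous : ⟨t, ⟨⟨t, e⟩, ⟨e, t⟩⟩⟩, argument Kai : t; result ⟨⟨t, e⟩, ⟨e, t⟩⟩.

⟨⟨t, e⟩, ⟨e, t⟩⟩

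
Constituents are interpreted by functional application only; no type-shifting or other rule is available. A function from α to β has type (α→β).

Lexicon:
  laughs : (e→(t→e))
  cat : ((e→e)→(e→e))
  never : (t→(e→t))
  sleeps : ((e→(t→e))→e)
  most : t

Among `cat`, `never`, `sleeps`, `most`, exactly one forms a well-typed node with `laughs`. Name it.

cat : ((e→e)→(e→e)) — does not combine with laughs.
never : (t→(e→t)) — does not combine with laughs.
sleeps — combines: sleeps : ((e→(t→e))→e) takes laughs : (e→(t→e)) as argument, giving e.
most : t — does not combine with laughs.

sleeps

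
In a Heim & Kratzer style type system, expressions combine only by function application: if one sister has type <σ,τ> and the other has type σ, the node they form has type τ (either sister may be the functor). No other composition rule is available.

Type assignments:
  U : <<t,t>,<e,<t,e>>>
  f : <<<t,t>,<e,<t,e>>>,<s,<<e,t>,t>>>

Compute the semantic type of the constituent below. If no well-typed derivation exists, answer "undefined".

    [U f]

<s,<<e,t>,t>>

[U f]: f is <<<t,t>,<e,<t,e>>>,<s,<<e,t>,t>>>, U is <<t,t>,<e,<t,e>>>; result <s,<<e,t>,t>>.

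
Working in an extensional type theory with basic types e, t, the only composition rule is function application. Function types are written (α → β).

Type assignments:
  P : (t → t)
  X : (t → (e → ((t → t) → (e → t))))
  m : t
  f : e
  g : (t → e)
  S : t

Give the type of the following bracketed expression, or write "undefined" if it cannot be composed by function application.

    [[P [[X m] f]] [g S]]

t

[X m]: functor X : (t → (e → ((t → t) → (e → t)))), argument m : t; result (e → ((t → t) → (e → t))).
[[X m] f]: functor [X m] : (e → ((t → t) → (e → t))), argument f : e; result ((t → t) → (e → t)).
[P [[X m] f]]: functor [[X m] f] : ((t → t) → (e → t)), argument P : (t → t); result (e → t).
[g S]: functor g : (t → e), argument S : t; result e.
[[P [[X m] f]] [g S]]: functor [P [[X m] f]] : (e → t), argument [g S] : e; result t.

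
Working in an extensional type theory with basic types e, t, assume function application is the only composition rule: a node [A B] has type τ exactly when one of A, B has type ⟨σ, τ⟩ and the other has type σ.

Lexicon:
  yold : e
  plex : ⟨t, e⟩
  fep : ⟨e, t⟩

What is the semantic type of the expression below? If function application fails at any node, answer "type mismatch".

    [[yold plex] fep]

[yold plex]: e with ⟨t, e⟩ — neither is a function whose domain matches the other; composition fails here.

type mismatch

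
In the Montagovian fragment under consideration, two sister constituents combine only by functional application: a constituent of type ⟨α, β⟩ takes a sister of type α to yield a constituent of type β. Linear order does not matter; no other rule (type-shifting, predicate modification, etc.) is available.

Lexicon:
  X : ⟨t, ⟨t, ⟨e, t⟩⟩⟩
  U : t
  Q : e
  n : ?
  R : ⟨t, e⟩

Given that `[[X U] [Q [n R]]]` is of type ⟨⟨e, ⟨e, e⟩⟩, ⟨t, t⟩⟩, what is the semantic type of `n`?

[[X U] [Q [n R]]] must have type ⟨⟨e, ⟨e, e⟩⟩, ⟨t, t⟩⟩. The sister [X U] has type ⟨t, ⟨e, t⟩⟩; that is not a function onto ⟨⟨e, ⟨e, e⟩⟩, ⟨t, t⟩⟩, so [Q [n R]] must be the functor, of type ⟨⟨t, ⟨e, t⟩⟩, ⟨⟨e, ⟨e, e⟩⟩, ⟨t, t⟩⟩⟩.
[Q [n R]] must have type ⟨⟨t, ⟨e, t⟩⟩, ⟨⟨e, ⟨e, e⟩⟩, ⟨t, t⟩⟩⟩. The sister Q has type e; that is not a function onto ⟨⟨t, ⟨e, t⟩⟩, ⟨⟨e, ⟨e, e⟩⟩, ⟨t, t⟩⟩⟩, so [n R] must be the functor, of type ⟨e, ⟨⟨t, ⟨e, t⟩⟩, ⟨⟨e, ⟨e, e⟩⟩, ⟨t, t⟩⟩⟩⟩.
[n R] must have type ⟨e, ⟨⟨t, ⟨e, t⟩⟩, ⟨⟨e, ⟨e, e⟩⟩, ⟨t, t⟩⟩⟩⟩. The sister R has type ⟨t, e⟩; that is not a function onto ⟨e, ⟨⟨t, ⟨e, t⟩⟩, ⟨⟨e, ⟨e, e⟩⟩, ⟨t, t⟩⟩⟩⟩, so n must be the functor, of type ⟨⟨t, e⟩, ⟨e, ⟨⟨t, ⟨e, t⟩⟩, ⟨⟨e, ⟨e, e⟩⟩, ⟨t, t⟩⟩⟩⟩⟩.

⟨⟨t, e⟩, ⟨e, ⟨⟨t, ⟨e, t⟩⟩, ⟨⟨e, ⟨e, e⟩⟩, ⟨t, t⟩⟩⟩⟩⟩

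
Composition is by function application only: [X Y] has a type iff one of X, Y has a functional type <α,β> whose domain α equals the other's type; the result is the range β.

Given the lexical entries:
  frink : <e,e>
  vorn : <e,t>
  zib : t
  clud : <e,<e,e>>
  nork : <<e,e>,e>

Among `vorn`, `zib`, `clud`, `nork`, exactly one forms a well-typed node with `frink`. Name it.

vorn : <e,t> — frink needs e; vorn needs e; neither fits.
zib : t — frink needs e; zib needs nothing (atomic); neither fits.
clud : <e,<e,e>> — frink needs e; clud needs e; neither fits.
nork — combines: nork : <<e,e>,e> takes frink : <e,e> as argument, giving e.

nork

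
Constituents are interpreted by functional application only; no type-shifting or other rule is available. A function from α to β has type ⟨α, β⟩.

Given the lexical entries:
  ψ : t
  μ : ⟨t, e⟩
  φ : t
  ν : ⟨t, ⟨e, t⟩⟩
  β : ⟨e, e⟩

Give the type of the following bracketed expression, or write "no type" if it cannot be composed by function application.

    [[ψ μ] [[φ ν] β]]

no type

[ψ μ]: functor μ : ⟨t, e⟩, argument ψ : t; result e.
[φ ν]: functor ν : ⟨t, ⟨e, t⟩⟩, argument φ : t; result ⟨e, t⟩.
At [[φ ν] β]: neither ⟨e, t⟩ nor ⟨e, e⟩ can take the other as argument; the node is ill-typed.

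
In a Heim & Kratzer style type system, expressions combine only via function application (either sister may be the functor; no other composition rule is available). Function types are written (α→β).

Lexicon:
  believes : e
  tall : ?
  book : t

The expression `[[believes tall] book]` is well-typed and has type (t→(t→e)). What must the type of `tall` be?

At [[believes tall] book] (required: (t→(t→e))): book is t, which is not a function with range (t→(t→e)); hence [believes tall] is the functor — type (t→(t→(t→e))).
At [believes tall] (required: (t→(t→(t→e)))): believes is e, which is not a function with range (t→(t→(t→e))); hence tall is the functor — type (e→(t→(t→(t→e)))).

(e→(t→(t→(t→e))))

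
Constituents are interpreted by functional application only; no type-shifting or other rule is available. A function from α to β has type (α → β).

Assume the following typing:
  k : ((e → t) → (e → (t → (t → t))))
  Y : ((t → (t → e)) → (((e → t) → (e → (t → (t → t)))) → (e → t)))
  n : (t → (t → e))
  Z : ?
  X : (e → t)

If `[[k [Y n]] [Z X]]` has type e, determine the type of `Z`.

For [[k [Y n]] [Z X]] to have type e with [k [Y n]] of type (e → t), [Z X] must be the function: [Z X] : ((e → t) → e).
For [Z X] to have type ((e → t) → e) with X of type (e → t), Z must be the function: Z : ((e → t) → ((e → t) → e)).

((e → t) → ((e → t) → e))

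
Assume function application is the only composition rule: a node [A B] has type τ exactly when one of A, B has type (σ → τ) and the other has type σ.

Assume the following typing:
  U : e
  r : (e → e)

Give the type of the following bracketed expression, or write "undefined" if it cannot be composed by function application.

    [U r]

e

[U r]: functor r : (e → e), argument U : e; result e.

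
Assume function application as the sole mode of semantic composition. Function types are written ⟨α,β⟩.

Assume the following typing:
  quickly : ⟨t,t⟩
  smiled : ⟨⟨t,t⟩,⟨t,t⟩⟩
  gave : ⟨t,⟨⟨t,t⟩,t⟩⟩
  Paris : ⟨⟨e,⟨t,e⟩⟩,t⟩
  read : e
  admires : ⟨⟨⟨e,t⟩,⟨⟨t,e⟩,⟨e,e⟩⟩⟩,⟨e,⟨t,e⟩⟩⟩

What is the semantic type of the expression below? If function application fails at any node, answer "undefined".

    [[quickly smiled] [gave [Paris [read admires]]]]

[quickly smiled]: smiled is ⟨⟨t,t⟩,⟨t,t⟩⟩, quickly is ⟨t,t⟩; result ⟨t,t⟩.
[read admires]: e and ⟨⟨⟨e,t⟩,⟨⟨t,e⟩,⟨e,e⟩⟩⟩,⟨e,⟨t,e⟩⟩⟩ cannot combine by function application — type clash.

undefined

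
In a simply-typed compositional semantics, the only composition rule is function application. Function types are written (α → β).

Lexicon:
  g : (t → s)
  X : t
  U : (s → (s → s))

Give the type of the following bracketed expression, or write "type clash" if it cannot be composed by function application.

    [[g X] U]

(s → s)

At [g X], g : (t → s) takes X : t, giving s.
At [[g X] U], U : (s → (s → s)) takes [g X] : s, giving (s → s).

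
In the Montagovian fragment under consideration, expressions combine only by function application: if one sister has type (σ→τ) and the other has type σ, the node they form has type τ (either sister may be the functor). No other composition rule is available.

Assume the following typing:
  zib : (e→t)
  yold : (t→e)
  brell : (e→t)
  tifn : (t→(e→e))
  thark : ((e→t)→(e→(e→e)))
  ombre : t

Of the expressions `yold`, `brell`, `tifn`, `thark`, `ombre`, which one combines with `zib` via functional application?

yold : (t→e) — zib needs e; yold needs t; neither fits.
brell : (e→t) — zib needs e; brell needs e; neither fits.
tifn : (t→(e→e)) — zib needs e; tifn needs t; neither fits.
thark — combines: thark : ((e→t)→(e→(e→e))) takes zib : (e→t) as argument, giving (e→(e→e)).
ombre : t — zib needs e; ombre needs nothing (atomic); neither fits.

thark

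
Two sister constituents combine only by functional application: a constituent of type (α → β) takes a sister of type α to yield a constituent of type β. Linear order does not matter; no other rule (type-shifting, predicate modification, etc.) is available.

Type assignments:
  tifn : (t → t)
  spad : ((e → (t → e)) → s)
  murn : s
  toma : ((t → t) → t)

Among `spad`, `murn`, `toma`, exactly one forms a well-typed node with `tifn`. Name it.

toma

spad : ((e → (t → e)) → s) — tifn needs t; spad needs (e → (t → e)); neither fits.
murn : s — tifn needs t; murn needs nothing (atomic); neither fits.
toma — combines: toma : ((t → t) → t) takes tifn : (t → t) as argument, giving t.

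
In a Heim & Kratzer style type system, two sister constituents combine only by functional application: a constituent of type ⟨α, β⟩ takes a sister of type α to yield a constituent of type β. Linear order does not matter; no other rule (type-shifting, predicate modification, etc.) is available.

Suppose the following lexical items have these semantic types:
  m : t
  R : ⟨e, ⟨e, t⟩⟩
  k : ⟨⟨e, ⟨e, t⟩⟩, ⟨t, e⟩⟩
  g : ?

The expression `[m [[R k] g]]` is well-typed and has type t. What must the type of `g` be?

⟨⟨t, e⟩, ⟨t, t⟩⟩

For [m [[R k] g]] to have type t with m of type t, [[R k] g] must be the function: [[R k] g] : ⟨t, t⟩.
For [[R k] g] to have type ⟨t, t⟩ with [R k] of type ⟨t, e⟩, g must be the function: g : ⟨⟨t, e⟩, ⟨t, t⟩⟩.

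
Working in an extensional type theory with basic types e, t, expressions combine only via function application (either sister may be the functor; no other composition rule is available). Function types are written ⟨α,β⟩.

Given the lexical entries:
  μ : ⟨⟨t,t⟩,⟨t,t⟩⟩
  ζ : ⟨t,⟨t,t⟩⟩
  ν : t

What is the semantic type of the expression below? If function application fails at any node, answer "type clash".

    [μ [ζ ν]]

⟨t,t⟩

[ζ ν]: functor ζ : ⟨t,⟨t,t⟩⟩, argument ν : t; result ⟨t,t⟩.
[μ [ζ ν]]: functor μ : ⟨⟨t,t⟩,⟨t,t⟩⟩, argument [ζ ν] : ⟨t,t⟩; result ⟨t,t⟩.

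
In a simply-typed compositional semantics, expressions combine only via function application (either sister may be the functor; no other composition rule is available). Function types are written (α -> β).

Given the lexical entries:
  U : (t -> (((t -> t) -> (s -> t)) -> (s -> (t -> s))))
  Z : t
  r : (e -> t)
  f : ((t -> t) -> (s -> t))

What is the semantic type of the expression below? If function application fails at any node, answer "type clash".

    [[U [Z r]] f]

[Z r]: t and (e -> t) cannot combine by function application — type clash.

type clash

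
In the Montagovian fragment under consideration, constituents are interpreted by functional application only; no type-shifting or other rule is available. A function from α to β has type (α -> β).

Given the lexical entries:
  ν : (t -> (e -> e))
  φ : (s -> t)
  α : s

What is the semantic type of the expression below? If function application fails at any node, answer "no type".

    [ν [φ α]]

[φ α]: φ is (s -> t), α is s; result t.
[ν [φ α]]: ν is (t -> (e -> e)), [φ α] is t; result (e -> e).

(e -> e)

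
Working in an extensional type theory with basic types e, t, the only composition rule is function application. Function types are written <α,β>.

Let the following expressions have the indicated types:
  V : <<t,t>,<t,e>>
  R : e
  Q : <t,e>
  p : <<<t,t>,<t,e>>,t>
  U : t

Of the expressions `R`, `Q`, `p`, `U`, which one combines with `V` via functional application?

p

R : e — no; V wants <t,t>, and R wants nothing (atomic).
Q : <t,e> — no; V wants <t,t>, and Q wants t.
p — combines: p : <<<t,t>,<t,e>>,t> takes V : <<t,t>,<t,e>> as argument, giving t.
U : t — no; V wants <t,t>, and U wants nothing (atomic).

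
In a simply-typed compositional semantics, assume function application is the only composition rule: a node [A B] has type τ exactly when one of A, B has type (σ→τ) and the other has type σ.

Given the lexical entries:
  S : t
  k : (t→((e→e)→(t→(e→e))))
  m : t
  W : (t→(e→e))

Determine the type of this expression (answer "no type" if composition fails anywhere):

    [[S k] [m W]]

[S k] — k of type (t→((e→e)→(t→(e→e)))) combines with S of type t: type ((e→e)→(t→(e→e))).
[m W] — W of type (t→(e→e)) combines with m of type t: type (e→e).
[[S k] [m W]] — [S k] of type ((e→e)→(t→(e→e))) combines with [m W] of type (e→e): type (t→(e→e)).

(t→(e→e))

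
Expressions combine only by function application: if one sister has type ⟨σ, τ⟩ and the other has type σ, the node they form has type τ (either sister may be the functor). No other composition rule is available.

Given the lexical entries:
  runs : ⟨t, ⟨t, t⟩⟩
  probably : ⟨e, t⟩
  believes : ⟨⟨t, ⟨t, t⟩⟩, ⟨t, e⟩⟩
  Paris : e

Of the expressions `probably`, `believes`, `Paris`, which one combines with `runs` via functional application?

probably : ⟨e, t⟩ — runs needs t; probably needs e; neither fits.
believes — combines: believes : ⟨⟨t, ⟨t, t⟩⟩, ⟨t, e⟩⟩ takes runs : ⟨t, ⟨t, t⟩⟩ as argument, giving ⟨t, e⟩.
Paris : e — runs needs t; Paris needs nothing (atomic); neither fits.

believes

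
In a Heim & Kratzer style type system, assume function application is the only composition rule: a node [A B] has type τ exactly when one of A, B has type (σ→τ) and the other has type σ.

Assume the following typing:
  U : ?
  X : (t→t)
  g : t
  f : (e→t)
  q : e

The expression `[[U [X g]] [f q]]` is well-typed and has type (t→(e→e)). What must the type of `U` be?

(t→(t→(t→(e→e))))

For [[U [X g]] [f q]] to have type (t→(e→e)) with [f q] of type t, [U [X g]] must be the function: [U [X g]] : (t→(t→(e→e))).
For [U [X g]] to have type (t→(t→(e→e))) with [X g] of type t, U must be the function: U : (t→(t→(t→(e→e)))).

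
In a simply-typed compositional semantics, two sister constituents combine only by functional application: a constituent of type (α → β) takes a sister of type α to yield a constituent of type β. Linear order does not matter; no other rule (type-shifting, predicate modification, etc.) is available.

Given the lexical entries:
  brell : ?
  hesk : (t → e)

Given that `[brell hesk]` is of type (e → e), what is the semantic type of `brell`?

((t → e) → (e → e))

[brell hesk] must have type (e → e). The sister hesk has type (t → e); that is not a function onto (e → e), so brell must be the functor, of type ((t → e) → (e → e)).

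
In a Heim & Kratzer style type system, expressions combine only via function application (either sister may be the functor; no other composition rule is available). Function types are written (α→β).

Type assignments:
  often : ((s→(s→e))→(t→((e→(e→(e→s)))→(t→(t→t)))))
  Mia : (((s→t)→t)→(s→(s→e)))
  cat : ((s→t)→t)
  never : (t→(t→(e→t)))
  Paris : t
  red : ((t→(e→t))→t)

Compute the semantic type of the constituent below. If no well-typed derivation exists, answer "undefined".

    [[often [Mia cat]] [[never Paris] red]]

[Mia cat] — Mia of type (((s→t)→t)→(s→(s→e))) combines with cat of type ((s→t)→t): type (s→(s→e)).
[often [Mia cat]] — often of type ((s→(s→e))→(t→((e→(e→(e→s)))→(t→(t→t))))) combines with [Mia cat] of type (s→(s→e)): type (t→((e→(e→(e→s)))→(t→(t→t)))).
[never Paris] — never of type (t→(t→(e→t))) combines with Paris of type t: type (t→(e→t)).
[[never Paris] red] — red of type ((t→(e→t))→t) combines with [never Paris] of type (t→(e→t)): type t.
[[often [Mia cat]] [[never Paris] red]] — [often [Mia cat]] of type (t→((e→(e→(e→s)))→(t→(t→t)))) combines with [[never Paris] red] of type t: type ((e→(e→(e→s)))→(t→(t→t))).

((e→(e→(e→s)))→(t→(t→t)))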